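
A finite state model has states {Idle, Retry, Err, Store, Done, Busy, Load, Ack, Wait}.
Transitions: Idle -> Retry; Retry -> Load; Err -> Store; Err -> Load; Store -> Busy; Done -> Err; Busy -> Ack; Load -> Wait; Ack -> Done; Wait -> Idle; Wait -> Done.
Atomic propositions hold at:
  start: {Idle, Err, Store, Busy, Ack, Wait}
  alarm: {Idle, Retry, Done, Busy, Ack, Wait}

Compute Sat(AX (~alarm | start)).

Sat(~alarm) = {Err, Store, Load}
Sat(~alarm | start) = {Idle, Err, Store, Busy, Load, Ack, Wait}
Sat(AX (~alarm | start)) = {s : every successor in {Idle, Err, Store, Busy, Load, Ack, Wait}} = {Retry, Err, Store, Done, Busy, Load}

{Retry, Err, Store, Done, Busy, Load}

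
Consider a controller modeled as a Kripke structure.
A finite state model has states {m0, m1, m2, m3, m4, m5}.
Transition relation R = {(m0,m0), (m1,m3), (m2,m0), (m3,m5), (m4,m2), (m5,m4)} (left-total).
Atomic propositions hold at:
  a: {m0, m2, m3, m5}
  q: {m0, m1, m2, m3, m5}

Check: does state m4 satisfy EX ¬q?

No

Sat(¬q) = {m4}
Sat(EX ¬q) = {s : some successor in {m4}} = {m5}
m4 ∉ Sat(EX ¬q) = {m5}, so the formula does not hold at m4.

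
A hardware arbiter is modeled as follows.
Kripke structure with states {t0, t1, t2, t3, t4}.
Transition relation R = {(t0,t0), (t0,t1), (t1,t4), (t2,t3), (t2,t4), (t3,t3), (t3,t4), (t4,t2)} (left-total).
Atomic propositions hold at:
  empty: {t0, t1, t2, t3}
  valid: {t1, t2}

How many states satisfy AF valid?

3

AF valid: least fixpoint, start Z0 = {t1, t2}, add states with every successor in Z. Z1 = {t1, t2, t4}; fixed.
Sat(AF valid) = {t1, t2, t4}
|Sat(AF valid)| = |{t1, t2, t4}| = 3.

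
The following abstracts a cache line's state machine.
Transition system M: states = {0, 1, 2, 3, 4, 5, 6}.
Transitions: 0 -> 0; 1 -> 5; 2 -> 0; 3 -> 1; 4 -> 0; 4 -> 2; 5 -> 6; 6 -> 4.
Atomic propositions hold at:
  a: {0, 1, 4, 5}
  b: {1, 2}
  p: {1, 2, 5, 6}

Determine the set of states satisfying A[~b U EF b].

{1, 2, 3, 4, 5, 6}

Sat(~b) = {0, 3, 4, 5, 6}
EF b: least fixpoint, start Z0 = {1, 2}, add states with some successor in Z. Z1 = {1, 2, 3, 4}; Z2 = {1, 2, 3, 4, 6}; Z3 = {1, 2, 3, 4, 5, 6}; fixed.
Sat(EF b) = {1, 2, 3, 4, 5, 6}
A[~b U EF b]: least fixpoint, start Z0 = Sat(EF b) = {1, 2, 3, 4, 5, 6}, add states in Sat(~b) with every successor in Z. Already a fixed point.
Sat(A[~b U EF b]) = {1, 2, 3, 4, 5, 6}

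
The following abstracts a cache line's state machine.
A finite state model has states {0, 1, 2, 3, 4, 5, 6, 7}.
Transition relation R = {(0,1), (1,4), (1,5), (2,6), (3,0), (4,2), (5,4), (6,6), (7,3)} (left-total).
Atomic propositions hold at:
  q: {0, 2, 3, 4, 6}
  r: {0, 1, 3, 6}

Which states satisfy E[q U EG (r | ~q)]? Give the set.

Sat(~q) = {1, 5, 7}
Sat(r | ~q) = {0, 1, 3, 5, 6, 7}
EG (r | ~q): greatest fixpoint, start Z0 = {0, 1, 3, 5, 6, 7}, keep only states in Sat with some successor in Z. Z1 = {0, 1, 3, 6, 7}; Z2 = {0, 3, 6, 7}; Z3 = {3, 6, 7}; Z4 = {6, 7}; Z5 = {6}; fixed.
Sat(EG (r | ~q)) = {6}
E[q U EG (r | ~q)]: least fixpoint, start Z0 = Sat(EG (r | ~q)) = {6}, add states in Sat(q) with some successor in Z. Z1 = {2, 6}; Z2 = {2, 4, 6}; fixed.
Sat(E[q U EG (r | ~q)]) = {2, 4, 6}

{2, 4, 6}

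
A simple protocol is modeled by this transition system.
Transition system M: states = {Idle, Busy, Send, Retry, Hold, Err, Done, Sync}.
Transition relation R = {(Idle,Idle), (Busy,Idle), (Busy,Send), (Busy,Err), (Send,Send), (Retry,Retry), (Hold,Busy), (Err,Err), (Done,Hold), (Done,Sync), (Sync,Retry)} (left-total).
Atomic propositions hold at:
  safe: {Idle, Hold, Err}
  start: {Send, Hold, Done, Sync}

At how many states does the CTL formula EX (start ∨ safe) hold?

5

Sat(start ∨ safe) = {Idle, Send, Hold, Err, Done, Sync}
Sat(EX (start ∨ safe)) = {s : some successor in {Idle, Send, Hold, Err, Done, Sync}} = {Idle, Busy, Send, Err, Done}
|Sat(EX (start ∨ safe))| = |{Idle, Busy, Send, Err, Done}| = 5.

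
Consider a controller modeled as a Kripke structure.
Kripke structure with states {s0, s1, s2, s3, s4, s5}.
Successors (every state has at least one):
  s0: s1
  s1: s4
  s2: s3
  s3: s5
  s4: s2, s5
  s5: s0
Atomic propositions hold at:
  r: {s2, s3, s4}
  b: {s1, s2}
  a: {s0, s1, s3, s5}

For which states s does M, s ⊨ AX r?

{s1, s2}

Sat(AX r) = {s : every successor in {s2, s3, s4}} = {s1, s2}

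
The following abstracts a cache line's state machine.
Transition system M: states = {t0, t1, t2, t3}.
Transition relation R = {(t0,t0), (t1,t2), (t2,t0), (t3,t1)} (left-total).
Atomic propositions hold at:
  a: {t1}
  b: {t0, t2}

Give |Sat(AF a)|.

AF a: least fixpoint, start Z0 = {t1}, add states with every successor in Z. Z1 = {t1, t3}; fixed.
Sat(AF a) = {t1, t3}
|Sat(AF a)| = |{t1, t3}| = 2.

2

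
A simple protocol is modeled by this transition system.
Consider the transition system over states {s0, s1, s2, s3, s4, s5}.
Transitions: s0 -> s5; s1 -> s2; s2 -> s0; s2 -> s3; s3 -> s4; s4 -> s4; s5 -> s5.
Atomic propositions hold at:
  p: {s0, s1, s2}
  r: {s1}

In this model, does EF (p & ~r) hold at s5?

Sat(~r) = {s0, s2, s3, s4, s5}
Sat(p & ~r) = {s0, s2}
EF (p & ~r): least fixpoint, start Z0 = {s0, s2}, add states with some successor in Z. Z1 = {s0, s1, s2}; fixed.
Sat(EF (p & ~r)) = {s0, s1, s2}
s5 ∉ Sat(EF (p & ~r)) = {s0, s1, s2}, so the formula does not hold at s5.

No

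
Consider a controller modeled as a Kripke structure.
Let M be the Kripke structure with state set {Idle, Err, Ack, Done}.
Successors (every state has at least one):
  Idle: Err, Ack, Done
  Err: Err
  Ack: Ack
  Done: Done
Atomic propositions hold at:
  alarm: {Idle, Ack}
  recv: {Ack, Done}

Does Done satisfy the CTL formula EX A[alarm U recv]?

A[alarm U recv]: least fixpoint, start Z0 = Sat(recv) = {Ack, Done}, add states in Sat(alarm) with every successor in Z. Already a fixed point.
Sat(A[alarm U recv]) = {Ack, Done}
Sat(EX A[alarm U recv]) = {s : some successor in {Ack, Done}} = {Idle, Ack, Done}
Done ∈ Sat(EX A[alarm U recv]) = {Idle, Ack, Done}, so the formula holds at Done.

Yes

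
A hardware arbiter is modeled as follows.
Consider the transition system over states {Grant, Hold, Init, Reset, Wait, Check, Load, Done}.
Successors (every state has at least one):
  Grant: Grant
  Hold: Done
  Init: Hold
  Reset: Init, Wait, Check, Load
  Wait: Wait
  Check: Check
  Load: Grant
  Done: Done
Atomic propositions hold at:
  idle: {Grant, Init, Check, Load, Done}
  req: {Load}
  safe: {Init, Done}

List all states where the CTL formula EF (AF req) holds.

{Reset, Load}

AF req: least fixpoint, start Z0 = {Load}, add states with every successor in Z. Already a fixed point.
Sat(AF req) = {Load}
EF (AF req): least fixpoint, start Z0 = {Load}, add states with some successor in Z. Z1 = {Reset, Load}; fixed.
Sat(EF (AF req)) = {Reset, Load}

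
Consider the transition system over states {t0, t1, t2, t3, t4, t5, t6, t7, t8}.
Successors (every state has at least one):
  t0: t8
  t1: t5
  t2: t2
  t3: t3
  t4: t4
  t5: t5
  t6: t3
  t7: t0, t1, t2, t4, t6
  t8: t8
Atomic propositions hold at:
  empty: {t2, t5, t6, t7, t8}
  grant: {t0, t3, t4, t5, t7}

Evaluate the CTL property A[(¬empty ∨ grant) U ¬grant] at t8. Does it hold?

Yes

Sat(¬empty) = {t0, t1, t3, t4}
Sat(¬empty ∨ grant) = {t0, t1, t3, t4, t5, t7}
Sat(¬grant) = {t1, t2, t6, t8}
A[(¬empty ∨ grant) U ¬grant]: least fixpoint, start Z0 = Sat(¬grant) = {t1, t2, t6, t8}, add states in Sat(¬empty ∨ grant) with every successor in Z. Z1 = {t0, t1, t2, t6, t8}; fixed.
Sat(A[(¬empty ∨ grant) U ¬grant]) = {t0, t1, t2, t6, t8}
t8 ∈ Sat(A[(¬empty ∨ grant) U ¬grant]) = {t0, t1, t2, t6, t8}, so the formula holds at t8.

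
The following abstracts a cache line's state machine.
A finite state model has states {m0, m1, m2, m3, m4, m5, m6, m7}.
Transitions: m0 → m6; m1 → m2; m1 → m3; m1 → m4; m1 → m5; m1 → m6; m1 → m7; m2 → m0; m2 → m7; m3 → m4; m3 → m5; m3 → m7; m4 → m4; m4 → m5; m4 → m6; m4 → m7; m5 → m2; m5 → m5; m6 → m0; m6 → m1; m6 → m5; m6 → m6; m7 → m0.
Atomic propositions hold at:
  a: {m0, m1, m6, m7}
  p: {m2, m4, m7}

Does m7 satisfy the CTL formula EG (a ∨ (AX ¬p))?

Sat(¬p) = {m0, m1, m3, m5, m6}
Sat(AX ¬p) = {s : every successor in {m0, m1, m3, m5, m6}} = {m0, m6, m7}
Sat(a ∨ (AX ¬p)) = {m0, m1, m6, m7}
EG (a ∨ (AX ¬p)): greatest fixpoint, start Z0 = {m0, m1, m6, m7}, keep only states in Sat with some successor in Z. Already a fixed point.
Sat(EG (a ∨ (AX ¬p))) = {m0, m1, m6, m7}
m7 ∈ Sat(EG (a ∨ (AX ¬p))) = {m0, m1, m6, m7}, so the formula holds at m7.

Yes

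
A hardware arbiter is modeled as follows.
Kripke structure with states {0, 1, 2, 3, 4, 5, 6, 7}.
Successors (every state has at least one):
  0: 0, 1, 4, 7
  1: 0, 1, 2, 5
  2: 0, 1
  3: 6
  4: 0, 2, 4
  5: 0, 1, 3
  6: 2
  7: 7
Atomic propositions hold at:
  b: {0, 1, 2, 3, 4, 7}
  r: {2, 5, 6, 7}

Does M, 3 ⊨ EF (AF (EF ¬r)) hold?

Sat(¬r) = {0, 1, 3, 4}
EF ¬r: least fixpoint, start Z0 = {0, 1, 3, 4}, add states with some successor in Z. Z1 = {0, 1, 2, 3, 4, 5}; Z2 = {0, 1, 2, 3, 4, 5, 6}; fixed.
Sat(EF ¬r) = {0, 1, 2, 3, 4, 5, 6}
AF (EF ¬r): least fixpoint, start Z0 = {0, 1, 2, 3, 4, 5, 6}, add states with every successor in Z. Already a fixed point.
Sat(AF (EF ¬r)) = {0, 1, 2, 3, 4, 5, 6}
EF (AF (EF ¬r)): least fixpoint, start Z0 = {0, 1, 2, 3, 4, 5, 6}, add states with some successor in Z. Already a fixed point.
Sat(EF (AF (EF ¬r))) = {0, 1, 2, 3, 4, 5, 6}
3 ∈ Sat(EF (AF (EF ¬r))) = {0, 1, 2, 3, 4, 5, 6}, so the formula holds at 3.

Yes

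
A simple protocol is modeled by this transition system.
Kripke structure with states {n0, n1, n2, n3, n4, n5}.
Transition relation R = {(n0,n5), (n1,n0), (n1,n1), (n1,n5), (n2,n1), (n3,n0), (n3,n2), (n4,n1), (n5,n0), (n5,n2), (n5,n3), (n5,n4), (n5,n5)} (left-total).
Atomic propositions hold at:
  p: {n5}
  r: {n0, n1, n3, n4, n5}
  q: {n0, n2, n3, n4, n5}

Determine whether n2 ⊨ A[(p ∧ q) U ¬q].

Sat(p ∧ q) = {n5}
Sat(¬q) = {n1}
A[(p ∧ q) U ¬q]: least fixpoint, start Z0 = Sat(¬q) = {n1}, add states in Sat(p ∧ q) with every successor in Z. Already a fixed point.
Sat(A[(p ∧ q) U ¬q]) = {n1}
n2 ∉ Sat(A[(p ∧ q) U ¬q]) = {n1}, so the formula does not hold at n2.

No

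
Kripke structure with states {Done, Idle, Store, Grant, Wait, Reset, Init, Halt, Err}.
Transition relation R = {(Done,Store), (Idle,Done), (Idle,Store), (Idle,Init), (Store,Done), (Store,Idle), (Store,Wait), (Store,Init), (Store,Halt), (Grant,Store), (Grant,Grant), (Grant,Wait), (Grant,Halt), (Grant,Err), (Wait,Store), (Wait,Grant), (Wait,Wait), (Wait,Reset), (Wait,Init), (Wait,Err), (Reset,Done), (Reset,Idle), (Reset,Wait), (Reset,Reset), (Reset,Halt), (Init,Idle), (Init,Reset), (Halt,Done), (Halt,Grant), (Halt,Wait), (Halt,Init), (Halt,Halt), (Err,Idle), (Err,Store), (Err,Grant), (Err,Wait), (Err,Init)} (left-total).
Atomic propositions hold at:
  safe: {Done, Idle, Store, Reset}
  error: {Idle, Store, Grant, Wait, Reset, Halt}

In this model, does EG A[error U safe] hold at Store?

A[error U safe]: least fixpoint, start Z0 = Sat(safe) = {Done, Idle, Store, Reset}, add states in Sat(error) with every successor in Z. Already a fixed point.
Sat(A[error U safe]) = {Done, Idle, Store, Reset}
EG A[error U safe]: greatest fixpoint, start Z0 = {Done, Idle, Store, Reset}, keep only states in Sat with some successor in Z. Already a fixed point.
Sat(EG A[error U safe]) = {Done, Idle, Store, Reset}
Store ∈ Sat(EG A[error U safe]) = {Done, Idle, Store, Reset}, so the formula holds at Store.

Yes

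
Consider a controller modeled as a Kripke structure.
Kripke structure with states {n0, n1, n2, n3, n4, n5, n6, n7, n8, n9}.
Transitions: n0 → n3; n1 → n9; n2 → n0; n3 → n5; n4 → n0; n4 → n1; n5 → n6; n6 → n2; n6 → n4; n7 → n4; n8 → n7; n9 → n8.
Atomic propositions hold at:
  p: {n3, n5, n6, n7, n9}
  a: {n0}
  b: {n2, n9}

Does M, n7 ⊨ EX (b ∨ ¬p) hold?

Sat(¬p) = {n0, n1, n2, n4, n8}
Sat(b ∨ ¬p) = {n0, n1, n2, n4, n8, n9}
Sat(EX (b ∨ ¬p)) = {s : some successor in {n0, n1, n2, n4, n8, n9}} = {n1, n2, n4, n6, n7, n9}
n7 ∈ Sat(EX (b ∨ ¬p)) = {n1, n2, n4, n6, n7, n9}, so the formula holds at n7.

Yes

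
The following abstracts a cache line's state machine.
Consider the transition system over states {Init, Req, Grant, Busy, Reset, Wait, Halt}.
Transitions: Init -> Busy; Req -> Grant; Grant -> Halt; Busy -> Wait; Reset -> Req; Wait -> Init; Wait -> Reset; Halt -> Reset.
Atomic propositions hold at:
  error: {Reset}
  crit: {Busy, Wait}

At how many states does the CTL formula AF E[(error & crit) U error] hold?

4

Sat(error & crit) = ∅
E[(error & crit) U error]: least fixpoint, start Z0 = Sat(error) = {Reset}, add states in Sat(error & crit) with some successor in Z. Already a fixed point.
Sat(E[(error & crit) U error]) = {Reset}
AF E[(error & crit) U error]: least fixpoint, start Z0 = {Reset}, add states with every successor in Z. Z1 = {Reset, Halt}; Z2 = {Grant, Reset, Halt}; Z3 = {Req, Grant, Reset, Halt}; fixed.
Sat(AF E[(error & crit) U error]) = {Req, Grant, Reset, Halt}
|Sat(AF E[(error & crit) U error])| = |{Req, Grant, Reset, Halt}| = 4.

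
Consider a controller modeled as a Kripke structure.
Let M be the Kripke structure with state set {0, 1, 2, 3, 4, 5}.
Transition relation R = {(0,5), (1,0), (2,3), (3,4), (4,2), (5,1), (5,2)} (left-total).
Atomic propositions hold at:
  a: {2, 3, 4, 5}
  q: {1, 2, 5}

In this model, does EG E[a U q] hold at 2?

Yes

E[a U q]: least fixpoint, start Z0 = Sat(q) = {1, 2, 5}, add states in Sat(a) with some successor in Z. Z1 = {1, 2, 4, 5}; Z2 = {1, 2, 3, 4, 5}; fixed.
Sat(E[a U q]) = {1, 2, 3, 4, 5}
EG E[a U q]: greatest fixpoint, start Z0 = {1, 2, 3, 4, 5}, keep only states in Sat with some successor in Z. Z1 = {2, 3, 4, 5}; fixed.
Sat(EG E[a U q]) = {2, 3, 4, 5}
2 ∈ Sat(EG E[a U q]) = {2, 3, 4, 5}, so the formula holds at 2.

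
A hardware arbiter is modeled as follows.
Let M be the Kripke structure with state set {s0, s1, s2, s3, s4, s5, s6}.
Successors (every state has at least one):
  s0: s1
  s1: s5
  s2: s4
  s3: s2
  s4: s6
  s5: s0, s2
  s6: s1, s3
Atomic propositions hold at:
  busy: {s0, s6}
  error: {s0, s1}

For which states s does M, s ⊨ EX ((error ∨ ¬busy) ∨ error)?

{s0, s1, s2, s3, s5, s6}

Sat(¬busy) = {s1, s2, s3, s4, s5}
Sat(error ∨ ¬busy) = {s0, s1, s2, s3, s4, s5}
Sat((error ∨ ¬busy) ∨ error) = {s0, s1, s2, s3, s4, s5}
Sat(EX ((error ∨ ¬busy) ∨ error)) = {s : some successor in {s0, s1, s2, s3, s4, s5}} = {s0, s1, s2, s3, s5, s6}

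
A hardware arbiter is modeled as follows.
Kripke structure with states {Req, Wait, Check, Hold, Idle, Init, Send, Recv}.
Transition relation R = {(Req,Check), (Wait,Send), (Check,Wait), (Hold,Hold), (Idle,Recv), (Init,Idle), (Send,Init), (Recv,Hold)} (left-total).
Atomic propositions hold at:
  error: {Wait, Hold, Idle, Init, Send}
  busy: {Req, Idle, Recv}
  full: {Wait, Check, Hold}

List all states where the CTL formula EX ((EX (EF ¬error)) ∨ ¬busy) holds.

{Req, Wait, Check, Hold, Init, Send, Recv}

Sat(¬error) = {Req, Check, Recv}
EF ¬error: least fixpoint, start Z0 = {Req, Check, Recv}, add states with some successor in Z. Z1 = {Req, Check, Idle, Recv}; Z2 = {Req, Check, Idle, Init, Recv}; Z3 = {Req, Check, Idle, Init, Send, Recv}; Z4 = {Req, Wait, Check, Idle, Init, Send, Recv}; fixed.
Sat(EF ¬error) = {Req, Wait, Check, Idle, Init, Send, Recv}
Sat(EX (EF ¬error)) = {s : some successor in {Req, Wait, Check, Idle, Init, Send, Recv}} = {Req, Wait, Check, Idle, Init, Send}
Sat(¬busy) = {Wait, Check, Hold, Init, Send}
Sat((EX (EF ¬error)) ∨ ¬busy) = {Req, Wait, Check, Hold, Idle, Init, Send}
Sat(EX ((EX (EF ¬error)) ∨ ¬busy)) = {s : some successor in {Req, Wait, Check, Hold, Idle, Init, Send}} = {Req, Wait, Check, Hold, Init, Send, Recv}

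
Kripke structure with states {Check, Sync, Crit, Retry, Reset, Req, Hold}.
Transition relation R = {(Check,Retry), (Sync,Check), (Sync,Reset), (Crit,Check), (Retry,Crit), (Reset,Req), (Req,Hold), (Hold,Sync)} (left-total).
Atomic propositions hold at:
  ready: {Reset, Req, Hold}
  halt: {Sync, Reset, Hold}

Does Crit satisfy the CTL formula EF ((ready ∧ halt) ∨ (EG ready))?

No

Sat(ready ∧ halt) = {Reset, Hold}
EG ready: greatest fixpoint, start Z0 = {Reset, Req, Hold}, keep only states in Sat with some successor in Z. Z1 = {Reset, Req}; Z2 = {Reset}; Z3 = ∅; fixed.
Sat(EG ready) = ∅
Sat((ready ∧ halt) ∨ (EG ready)) = {Reset, Hold}
EF ((ready ∧ halt) ∨ (EG ready)): least fixpoint, start Z0 = {Reset, Hold}, add states with some successor in Z. Z1 = {Sync, Reset, Req, Hold}; fixed.
Sat(EF ((ready ∧ halt) ∨ (EG ready))) = {Sync, Reset, Req, Hold}
Crit ∉ Sat(EF ((ready ∧ halt) ∨ (EG ready))) = {Sync, Reset, Req, Hold}, so the formula does not hold at Crit.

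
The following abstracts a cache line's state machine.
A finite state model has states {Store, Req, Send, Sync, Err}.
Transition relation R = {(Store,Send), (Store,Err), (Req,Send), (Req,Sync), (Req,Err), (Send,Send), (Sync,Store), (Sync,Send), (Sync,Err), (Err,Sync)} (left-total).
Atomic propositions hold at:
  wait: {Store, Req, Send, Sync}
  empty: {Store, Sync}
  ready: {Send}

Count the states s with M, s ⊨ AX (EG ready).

EG ready: greatest fixpoint, start Z0 = {Send}, keep only states in Sat with some successor in Z. Already a fixed point.
Sat(EG ready) = {Send}
Sat(AX (EG ready)) = {s : every successor in {Send}} = {Send}
|Sat(AX (EG ready))| = |{Send}| = 1.

1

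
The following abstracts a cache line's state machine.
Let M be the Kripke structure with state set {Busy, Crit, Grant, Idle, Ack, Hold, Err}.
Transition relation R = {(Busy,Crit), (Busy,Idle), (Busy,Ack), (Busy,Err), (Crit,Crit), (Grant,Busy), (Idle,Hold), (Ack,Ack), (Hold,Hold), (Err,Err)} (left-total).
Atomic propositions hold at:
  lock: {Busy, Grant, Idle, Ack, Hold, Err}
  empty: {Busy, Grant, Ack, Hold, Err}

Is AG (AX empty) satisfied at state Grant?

Sat(AX empty) = {s : every successor in {Busy, Grant, Ack, Hold, Err}} = {Grant, Idle, Ack, Hold, Err}
AG (AX empty): greatest fixpoint, start Z0 = {Grant, Idle, Ack, Hold, Err}, keep only states in Sat with every successor in Z. Z1 = {Idle, Ack, Hold, Err}; fixed.
Sat(AG (AX empty)) = {Idle, Ack, Hold, Err}
Grant ∉ Sat(AG (AX empty)) = {Idle, Ack, Hold, Err}, so the formula does not hold at Grant.

No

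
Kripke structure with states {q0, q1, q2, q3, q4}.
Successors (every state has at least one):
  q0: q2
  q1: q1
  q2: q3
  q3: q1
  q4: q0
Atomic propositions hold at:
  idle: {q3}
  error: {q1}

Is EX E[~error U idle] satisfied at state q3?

Sat(~error) = {q0, q2, q3, q4}
E[~error U idle]: least fixpoint, start Z0 = Sat(idle) = {q3}, add states in Sat(~error) with some successor in Z. Z1 = {q2, q3}; Z2 = {q0, q2, q3}; Z3 = {q0, q2, q3, q4}; fixed.
Sat(E[~error U idle]) = {q0, q2, q3, q4}
Sat(EX E[~error U idle]) = {s : some successor in {q0, q2, q3, q4}} = {q0, q2, q4}
q3 ∉ Sat(EX E[~error U idle]) = {q0, q2, q4}, so the formula does not hold at q3.

No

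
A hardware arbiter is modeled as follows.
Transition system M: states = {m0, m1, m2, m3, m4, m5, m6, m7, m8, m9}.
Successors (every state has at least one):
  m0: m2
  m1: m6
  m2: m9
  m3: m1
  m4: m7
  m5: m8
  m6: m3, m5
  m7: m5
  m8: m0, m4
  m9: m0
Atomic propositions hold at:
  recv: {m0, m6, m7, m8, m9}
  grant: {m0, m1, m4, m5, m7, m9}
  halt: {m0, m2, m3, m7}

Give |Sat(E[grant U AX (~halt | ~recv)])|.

Sat(~halt) = {m1, m4, m5, m6, m8, m9}
Sat(~recv) = {m1, m2, m3, m4, m5}
Sat(~halt | ~recv) = {m1, m2, m3, m4, m5, m6, m8, m9}
Sat(AX (~halt | ~recv)) = {s : every successor in {m1, m2, m3, m4, m5, m6, m8, m9}} = {m0, m1, m2, m3, m5, m6, m7}
E[grant U AX (~halt | ~recv)]: least fixpoint, start Z0 = Sat(AX (~halt | ~recv)) = {m0, m1, m2, m3, m5, m6, m7}, add states in Sat(grant) with some successor in Z. Z1 = {m0, m1, m2, m3, m4, m5, m6, m7, m9}; fixed.
Sat(E[grant U AX (~halt | ~recv)]) = {m0, m1, m2, m3, m4, m5, m6, m7, m9}
|Sat(E[grant U AX (~halt | ~recv)])| = |{m0, m1, m2, m3, m4, m5, m6, m7, m9}| = 9.

9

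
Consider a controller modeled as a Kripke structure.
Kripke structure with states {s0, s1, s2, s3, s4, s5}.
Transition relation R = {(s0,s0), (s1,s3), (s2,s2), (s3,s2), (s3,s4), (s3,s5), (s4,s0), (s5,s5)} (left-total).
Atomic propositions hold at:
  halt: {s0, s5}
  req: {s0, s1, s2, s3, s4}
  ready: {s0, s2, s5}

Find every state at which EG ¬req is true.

{s5}

Sat(¬req) = {s5}
EG ¬req: greatest fixpoint, start Z0 = {s5}, keep only states in Sat with some successor in Z. Already a fixed point.
Sat(EG ¬req) = {s5}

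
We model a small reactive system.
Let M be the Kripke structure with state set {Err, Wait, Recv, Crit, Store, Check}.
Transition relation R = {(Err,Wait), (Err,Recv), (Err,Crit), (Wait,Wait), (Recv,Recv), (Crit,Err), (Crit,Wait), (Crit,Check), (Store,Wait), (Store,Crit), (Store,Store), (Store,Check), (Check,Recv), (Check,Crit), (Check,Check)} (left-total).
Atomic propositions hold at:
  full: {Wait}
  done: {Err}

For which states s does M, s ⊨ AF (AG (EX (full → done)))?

Sat(full → done) = {Err, Recv, Crit, Store, Check}
Sat(EX (full → done)) = {s : some successor in {Err, Recv, Crit, Store, Check}} = {Err, Recv, Crit, Store, Check}
AG (EX (full → done)): greatest fixpoint, start Z0 = {Err, Recv, Crit, Store, Check}, keep only states in Sat with every successor in Z. Z1 = {Recv, Check}; Z2 = {Recv}; fixed.
Sat(AG (EX (full → done))) = {Recv}
AF (AG (EX (full → done))): least fixpoint, start Z0 = {Recv}, add states with every successor in Z. Already a fixed point.
Sat(AF (AG (EX (full → done)))) = {Recv}

{Recv}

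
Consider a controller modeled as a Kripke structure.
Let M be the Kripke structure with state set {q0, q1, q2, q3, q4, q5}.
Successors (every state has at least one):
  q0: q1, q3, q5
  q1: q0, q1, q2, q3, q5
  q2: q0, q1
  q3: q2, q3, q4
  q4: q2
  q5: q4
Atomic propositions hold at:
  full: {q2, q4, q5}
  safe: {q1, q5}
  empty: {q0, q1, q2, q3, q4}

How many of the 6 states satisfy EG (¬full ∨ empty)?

Sat(¬full) = {q0, q1, q3}
Sat(¬full ∨ empty) = {q0, q1, q2, q3, q4}
EG (¬full ∨ empty): greatest fixpoint, start Z0 = {q0, q1, q2, q3, q4}, keep only states in Sat with some successor in Z. Already a fixed point.
Sat(EG (¬full ∨ empty)) = {q0, q1, q2, q3, q4}
|Sat(EG (¬full ∨ empty))| = |{q0, q1, q2, q3, q4}| = 5.

5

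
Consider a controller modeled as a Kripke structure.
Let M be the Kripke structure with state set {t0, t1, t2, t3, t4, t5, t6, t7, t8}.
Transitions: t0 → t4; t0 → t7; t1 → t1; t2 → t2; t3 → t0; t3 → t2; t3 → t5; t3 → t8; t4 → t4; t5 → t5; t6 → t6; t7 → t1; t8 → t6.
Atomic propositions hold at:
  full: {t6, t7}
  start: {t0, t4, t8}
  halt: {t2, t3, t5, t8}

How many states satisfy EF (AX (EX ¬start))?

8

Sat(¬start) = {t1, t2, t3, t5, t6, t7}
Sat(EX ¬start) = {s : some successor in {t1, t2, t3, t5, t6, t7}} = {t0, t1, t2, t3, t5, t6, t7, t8}
Sat(AX (EX ¬start)) = {s : every successor in {t0, t1, t2, t3, t5, t6, t7, t8}} = {t1, t2, t3, t5, t6, t7, t8}
EF (AX (EX ¬start)): least fixpoint, start Z0 = {t1, t2, t3, t5, t6, t7, t8}, add states with some successor in Z. Z1 = {t0, t1, t2, t3, t5, t6, t7, t8}; fixed.
Sat(EF (AX (EX ¬start))) = {t0, t1, t2, t3, t5, t6, t7, t8}
|Sat(EF (AX (EX ¬start)))| = |{t0, t1, t2, t3, t5, t6, t7, t8}| = 8.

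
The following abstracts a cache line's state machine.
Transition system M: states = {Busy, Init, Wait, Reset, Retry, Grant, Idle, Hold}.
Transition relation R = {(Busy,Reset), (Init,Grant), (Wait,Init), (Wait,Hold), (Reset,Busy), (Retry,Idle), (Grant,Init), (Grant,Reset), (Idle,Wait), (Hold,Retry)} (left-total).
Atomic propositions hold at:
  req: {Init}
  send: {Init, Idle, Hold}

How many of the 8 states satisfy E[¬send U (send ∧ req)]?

3

Sat(¬send) = {Busy, Wait, Reset, Retry, Grant}
Sat(send ∧ req) = {Init}
E[¬send U (send ∧ req)]: least fixpoint, start Z0 = Sat((send ∧ req)) = {Init}, add states in Sat(¬send) with some successor in Z. Z1 = {Init, Wait, Grant}; fixed.
Sat(E[¬send U (send ∧ req)]) = {Init, Wait, Grant}
|Sat(E[¬send U (send ∧ req)])| = |{Init, Wait, Grant}| = 3.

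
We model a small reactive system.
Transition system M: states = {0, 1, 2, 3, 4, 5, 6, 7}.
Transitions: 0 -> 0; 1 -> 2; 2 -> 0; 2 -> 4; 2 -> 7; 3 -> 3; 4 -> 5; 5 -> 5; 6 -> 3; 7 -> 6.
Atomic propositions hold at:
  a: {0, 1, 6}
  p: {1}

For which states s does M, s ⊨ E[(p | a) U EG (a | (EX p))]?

Sat(p | a) = {0, 1, 6}
Sat(EX p) = {s : some successor in {1}} = ∅
Sat(a | (EX p)) = {0, 1, 6}
EG (a | (EX p)): greatest fixpoint, start Z0 = {0, 1, 6}, keep only states in Sat with some successor in Z. Z1 = {0}; fixed.
Sat(EG (a | (EX p))) = {0}
E[(p | a) U EG (a | (EX p))]: least fixpoint, start Z0 = Sat(EG (a | (EX p))) = {0}, add states in Sat(p | a) with some successor in Z. Already a fixed point.
Sat(E[(p | a) U EG (a | (EX p))]) = {0}

{0}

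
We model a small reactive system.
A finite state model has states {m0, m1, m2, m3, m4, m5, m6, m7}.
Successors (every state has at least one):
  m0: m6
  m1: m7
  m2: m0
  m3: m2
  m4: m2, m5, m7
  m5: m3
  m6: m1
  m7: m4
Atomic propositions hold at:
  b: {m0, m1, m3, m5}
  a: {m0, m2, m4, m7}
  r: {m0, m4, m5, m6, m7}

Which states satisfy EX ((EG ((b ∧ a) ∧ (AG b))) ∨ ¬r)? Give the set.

{m3, m4, m5, m6}

Sat(b ∧ a) = {m0}
AG b: greatest fixpoint, start Z0 = {m0, m1, m3, m5}, keep only states in Sat with every successor in Z. Z1 = {m5}; Z2 = ∅; fixed.
Sat(AG b) = ∅
Sat((b ∧ a) ∧ (AG b)) = ∅
EG ((b ∧ a) ∧ (AG b)): greatest fixpoint, start Z0 = ∅, keep only states in Sat with some successor in Z. Already a fixed point.
Sat(EG ((b ∧ a) ∧ (AG b))) = ∅
Sat(¬r) = {m1, m2, m3}
Sat((EG ((b ∧ a) ∧ (AG b))) ∨ ¬r) = {m1, m2, m3}
Sat(EX ((EG ((b ∧ a) ∧ (AG b))) ∨ ¬r)) = {s : some successor in {m1, m2, m3}} = {m3, m4, m5, m6}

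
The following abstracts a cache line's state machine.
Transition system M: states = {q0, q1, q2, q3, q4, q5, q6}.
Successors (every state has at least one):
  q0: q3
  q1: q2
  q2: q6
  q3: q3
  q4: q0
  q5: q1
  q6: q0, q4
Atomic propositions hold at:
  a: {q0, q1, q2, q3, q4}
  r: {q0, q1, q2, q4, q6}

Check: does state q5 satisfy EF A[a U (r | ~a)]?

Yes

Sat(~a) = {q5, q6}
Sat(r | ~a) = {q0, q1, q2, q4, q5, q6}
A[a U (r | ~a)]: least fixpoint, start Z0 = Sat((r | ~a)) = {q0, q1, q2, q4, q5, q6}, add states in Sat(a) with every successor in Z. Already a fixed point.
Sat(A[a U (r | ~a)]) = {q0, q1, q2, q4, q5, q6}
EF A[a U (r | ~a)]: least fixpoint, start Z0 = {q0, q1, q2, q4, q5, q6}, add states with some successor in Z. Already a fixed point.
Sat(EF A[a U (r | ~a)]) = {q0, q1, q2, q4, q5, q6}
q5 ∈ Sat(EF A[a U (r | ~a)]) = {q0, q1, q2, q4, q5, q6}, so the formula holds at q5.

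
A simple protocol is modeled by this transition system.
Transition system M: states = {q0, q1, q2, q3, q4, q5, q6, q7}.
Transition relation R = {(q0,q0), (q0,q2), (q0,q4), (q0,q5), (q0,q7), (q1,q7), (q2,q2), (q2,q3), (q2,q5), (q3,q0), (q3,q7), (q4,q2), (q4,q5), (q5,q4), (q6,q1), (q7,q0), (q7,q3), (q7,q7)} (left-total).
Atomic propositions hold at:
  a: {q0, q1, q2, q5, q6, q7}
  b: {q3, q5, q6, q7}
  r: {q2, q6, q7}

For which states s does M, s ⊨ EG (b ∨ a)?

Sat(b ∨ a) = {q0, q1, q2, q3, q5, q6, q7}
EG (b ∨ a): greatest fixpoint, start Z0 = {q0, q1, q2, q3, q5, q6, q7}, keep only states in Sat with some successor in Z. Z1 = {q0, q1, q2, q3, q6, q7}; fixed.
Sat(EG (b ∨ a)) = {q0, q1, q2, q3, q6, q7}

{q0, q1, q2, q3, q6, q7}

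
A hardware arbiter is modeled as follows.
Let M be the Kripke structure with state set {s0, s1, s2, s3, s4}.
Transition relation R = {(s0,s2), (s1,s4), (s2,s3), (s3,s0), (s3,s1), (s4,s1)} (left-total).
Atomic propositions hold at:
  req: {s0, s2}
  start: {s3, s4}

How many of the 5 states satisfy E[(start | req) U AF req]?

3

Sat(start | req) = {s0, s2, s3, s4}
AF req: least fixpoint, start Z0 = {s0, s2}, add states with every successor in Z. Already a fixed point.
Sat(AF req) = {s0, s2}
E[(start | req) U AF req]: least fixpoint, start Z0 = Sat(AF req) = {s0, s2}, add states in Sat(start | req) with some successor in Z. Z1 = {s0, s2, s3}; fixed.
Sat(E[(start | req) U AF req]) = {s0, s2, s3}
|Sat(E[(start | req) U AF req])| = |{s0, s2, s3}| = 3.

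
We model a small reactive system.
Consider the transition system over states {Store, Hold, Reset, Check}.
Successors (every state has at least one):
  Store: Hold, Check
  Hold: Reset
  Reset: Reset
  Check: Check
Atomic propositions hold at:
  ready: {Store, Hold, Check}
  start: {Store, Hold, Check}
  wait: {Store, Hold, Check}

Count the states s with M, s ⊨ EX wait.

Sat(EX wait) = {s : some successor in {Store, Hold, Check}} = {Store, Check}
|Sat(EX wait)| = |{Store, Check}| = 2.

2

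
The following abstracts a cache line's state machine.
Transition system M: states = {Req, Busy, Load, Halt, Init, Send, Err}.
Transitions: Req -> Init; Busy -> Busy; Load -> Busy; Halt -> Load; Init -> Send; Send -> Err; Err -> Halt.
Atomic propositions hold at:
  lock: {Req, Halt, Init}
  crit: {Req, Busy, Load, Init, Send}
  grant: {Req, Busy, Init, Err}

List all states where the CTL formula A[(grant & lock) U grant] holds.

{Req, Busy, Init, Err}

Sat(grant & lock) = {Req, Init}
A[(grant & lock) U grant]: least fixpoint, start Z0 = Sat(grant) = {Req, Busy, Init, Err}, add states in Sat(grant & lock) with every successor in Z. Already a fixed point.
Sat(A[(grant & lock) U grant]) = {Req, Busy, Init, Err}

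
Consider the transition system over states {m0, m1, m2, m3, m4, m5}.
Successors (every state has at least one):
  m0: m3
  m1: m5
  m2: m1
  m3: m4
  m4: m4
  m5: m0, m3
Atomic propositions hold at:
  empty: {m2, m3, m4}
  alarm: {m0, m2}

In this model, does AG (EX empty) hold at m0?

Sat(EX empty) = {s : some successor in {m2, m3, m4}} = {m0, m3, m4, m5}
AG (EX empty): greatest fixpoint, start Z0 = {m0, m3, m4, m5}, keep only states in Sat with every successor in Z. Already a fixed point.
Sat(AG (EX empty)) = {m0, m3, m4, m5}
m0 ∈ Sat(AG (EX empty)) = {m0, m3, m4, m5}, so the formula holds at m0.

Yes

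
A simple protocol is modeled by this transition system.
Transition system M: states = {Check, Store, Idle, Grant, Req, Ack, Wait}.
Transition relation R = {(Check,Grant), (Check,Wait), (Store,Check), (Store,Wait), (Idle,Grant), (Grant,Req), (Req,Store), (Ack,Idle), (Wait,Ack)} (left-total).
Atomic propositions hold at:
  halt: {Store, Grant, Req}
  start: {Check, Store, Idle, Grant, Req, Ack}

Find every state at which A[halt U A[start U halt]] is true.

{Store, Idle, Grant, Req, Ack}

A[start U halt]: least fixpoint, start Z0 = Sat(halt) = {Store, Grant, Req}, add states in Sat(start) with every successor in Z. Z1 = {Store, Idle, Grant, Req}; Z2 = {Store, Idle, Grant, Req, Ack}; fixed.
Sat(A[start U halt]) = {Store, Idle, Grant, Req, Ack}
A[halt U A[start U halt]]: least fixpoint, start Z0 = Sat(A[start U halt]) = {Store, Idle, Grant, Req, Ack}, add states in Sat(halt) with every successor in Z. Already a fixed point.
Sat(A[halt U A[start U halt]]) = {Store, Idle, Grant, Req, Ack}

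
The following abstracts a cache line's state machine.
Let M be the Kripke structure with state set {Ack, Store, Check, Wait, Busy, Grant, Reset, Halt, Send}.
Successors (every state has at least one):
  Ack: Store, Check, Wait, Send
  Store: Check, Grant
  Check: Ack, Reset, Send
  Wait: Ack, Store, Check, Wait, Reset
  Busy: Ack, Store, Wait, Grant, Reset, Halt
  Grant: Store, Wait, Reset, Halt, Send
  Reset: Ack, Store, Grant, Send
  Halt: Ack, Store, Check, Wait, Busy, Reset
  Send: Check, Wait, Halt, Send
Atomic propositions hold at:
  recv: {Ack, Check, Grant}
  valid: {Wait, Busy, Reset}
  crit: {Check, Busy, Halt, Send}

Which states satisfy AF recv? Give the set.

{Ack, Store, Check, Grant}

AF recv: least fixpoint, start Z0 = {Ack, Check, Grant}, add states with every successor in Z. Z1 = {Ack, Store, Check, Grant}; fixed.
Sat(AF recv) = {Ack, Store, Check, Grant}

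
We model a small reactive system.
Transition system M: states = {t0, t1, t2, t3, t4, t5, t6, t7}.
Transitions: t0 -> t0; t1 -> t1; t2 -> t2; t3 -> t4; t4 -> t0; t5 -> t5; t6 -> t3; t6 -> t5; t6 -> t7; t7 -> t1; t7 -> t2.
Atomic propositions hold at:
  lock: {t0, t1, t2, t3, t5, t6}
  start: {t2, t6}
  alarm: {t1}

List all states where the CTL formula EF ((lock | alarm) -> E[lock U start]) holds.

{t2, t3, t4, t6, t7}

Sat(lock | alarm) = {t0, t1, t2, t3, t5, t6}
E[lock U start]: least fixpoint, start Z0 = Sat(start) = {t2, t6}, add states in Sat(lock) with some successor in Z. Already a fixed point.
Sat(E[lock U start]) = {t2, t6}
Sat((lock | alarm) -> E[lock U start]) = {t2, t4, t6, t7}
EF ((lock | alarm) -> E[lock U start]): least fixpoint, start Z0 = {t2, t4, t6, t7}, add states with some successor in Z. Z1 = {t2, t3, t4, t6, t7}; fixed.
Sat(EF ((lock | alarm) -> E[lock U start])) = {t2, t3, t4, t6, t7}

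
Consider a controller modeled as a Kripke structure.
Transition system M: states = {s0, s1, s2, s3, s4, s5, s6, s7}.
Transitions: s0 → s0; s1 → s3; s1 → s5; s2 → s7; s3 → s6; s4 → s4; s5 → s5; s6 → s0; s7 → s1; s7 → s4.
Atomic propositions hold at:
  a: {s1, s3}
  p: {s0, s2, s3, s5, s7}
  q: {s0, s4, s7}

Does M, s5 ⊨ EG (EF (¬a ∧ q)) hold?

Sat(¬a) = {s0, s2, s4, s5, s6, s7}
Sat(¬a ∧ q) = {s0, s4, s7}
EF (¬a ∧ q): least fixpoint, start Z0 = {s0, s4, s7}, add states with some successor in Z. Z1 = {s0, s2, s4, s6, s7}; Z2 = {s0, s2, s3, s4, s6, s7}; Z3 = {s0, s1, s2, s3, s4, s6, s7}; fixed.
Sat(EF (¬a ∧ q)) = {s0, s1, s2, s3, s4, s6, s7}
EG (EF (¬a ∧ q)): greatest fixpoint, start Z0 = {s0, s1, s2, s3, s4, s6, s7}, keep only states in Sat with some successor in Z. Already a fixed point.
Sat(EG (EF (¬a ∧ q))) = {s0, s1, s2, s3, s4, s6, s7}
s5 ∉ Sat(EG (EF (¬a ∧ q))) = {s0, s1, s2, s3, s4, s6, s7}, so the formula does not hold at s5.

No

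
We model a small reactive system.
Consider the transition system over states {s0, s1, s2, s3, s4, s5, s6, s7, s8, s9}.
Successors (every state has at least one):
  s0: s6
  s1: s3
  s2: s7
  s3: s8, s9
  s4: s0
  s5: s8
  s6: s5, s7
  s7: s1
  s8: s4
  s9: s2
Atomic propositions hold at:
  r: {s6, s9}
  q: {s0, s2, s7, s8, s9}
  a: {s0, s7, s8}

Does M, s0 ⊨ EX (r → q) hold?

No

Sat(r → q) = {s0, s1, s2, s3, s4, s5, s7, s8, s9}
Sat(EX (r → q)) = {s : some successor in {s0, s1, s2, s3, s4, s5, s7, s8, s9}} = {s1, s2, s3, s4, s5, s6, s7, s8, s9}
s0 ∉ Sat(EX (r → q)) = {s1, s2, s3, s4, s5, s6, s7, s8, s9}, so the formula does not hold at s0.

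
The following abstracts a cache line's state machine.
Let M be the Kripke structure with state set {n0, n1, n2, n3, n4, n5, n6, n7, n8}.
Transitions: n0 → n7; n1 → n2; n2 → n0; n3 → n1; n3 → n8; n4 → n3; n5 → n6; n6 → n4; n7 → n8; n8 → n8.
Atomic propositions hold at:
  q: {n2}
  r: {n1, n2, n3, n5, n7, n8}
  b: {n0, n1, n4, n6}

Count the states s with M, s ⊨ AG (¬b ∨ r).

Sat(¬b) = {n2, n3, n5, n7, n8}
Sat(¬b ∨ r) = {n1, n2, n3, n5, n7, n8}
AG (¬b ∨ r): greatest fixpoint, start Z0 = {n1, n2, n3, n5, n7, n8}, keep only states in Sat with every successor in Z. Z1 = {n1, n3, n7, n8}; Z2 = {n3, n7, n8}; Z3 = {n7, n8}; fixed.
Sat(AG (¬b ∨ r)) = {n7, n8}
|Sat(AG (¬b ∨ r))| = |{n7, n8}| = 2.

2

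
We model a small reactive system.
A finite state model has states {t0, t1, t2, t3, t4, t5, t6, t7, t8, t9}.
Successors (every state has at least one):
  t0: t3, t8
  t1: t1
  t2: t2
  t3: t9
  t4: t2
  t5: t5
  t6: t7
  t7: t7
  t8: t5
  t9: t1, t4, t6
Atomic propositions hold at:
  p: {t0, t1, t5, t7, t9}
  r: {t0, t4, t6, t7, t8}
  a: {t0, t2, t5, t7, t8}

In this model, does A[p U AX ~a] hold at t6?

Sat(~a) = {t1, t3, t4, t6, t9}
Sat(AX ~a) = {s : every successor in {t1, t3, t4, t6, t9}} = {t1, t3, t9}
A[p U AX ~a]: least fixpoint, start Z0 = Sat(AX ~a) = {t1, t3, t9}, add states in Sat(p) with every successor in Z. Already a fixed point.
Sat(A[p U AX ~a]) = {t1, t3, t9}
t6 ∉ Sat(A[p U AX ~a]) = {t1, t3, t9}, so the formula does not hold at t6.

No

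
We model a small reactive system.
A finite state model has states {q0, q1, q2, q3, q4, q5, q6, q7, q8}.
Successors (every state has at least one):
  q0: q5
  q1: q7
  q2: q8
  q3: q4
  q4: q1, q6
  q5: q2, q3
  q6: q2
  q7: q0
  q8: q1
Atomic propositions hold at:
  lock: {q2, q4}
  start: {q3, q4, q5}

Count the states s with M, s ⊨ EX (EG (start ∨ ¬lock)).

Sat(¬lock) = {q0, q1, q3, q5, q6, q7, q8}
Sat(start ∨ ¬lock) = {q0, q1, q3, q4, q5, q6, q7, q8}
EG (start ∨ ¬lock): greatest fixpoint, start Z0 = {q0, q1, q3, q4, q5, q6, q7, q8}, keep only states in Sat with some successor in Z. Z1 = {q0, q1, q3, q4, q5, q7, q8}; fixed.
Sat(EG (start ∨ ¬lock)) = {q0, q1, q3, q4, q5, q7, q8}
Sat(EX (EG (start ∨ ¬lock))) = {s : some successor in {q0, q1, q3, q4, q5, q7, q8}} = {q0, q1, q2, q3, q4, q5, q7, q8}
|Sat(EX (EG (start ∨ ¬lock)))| = |{q0, q1, q2, q3, q4, q5, q7, q8}| = 8.

8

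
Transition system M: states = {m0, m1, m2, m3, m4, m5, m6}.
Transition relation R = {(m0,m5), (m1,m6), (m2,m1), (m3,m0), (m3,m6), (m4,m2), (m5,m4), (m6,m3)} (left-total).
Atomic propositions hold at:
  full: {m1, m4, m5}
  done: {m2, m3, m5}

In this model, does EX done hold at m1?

No

Sat(EX done) = {s : some successor in {m2, m3, m5}} = {m0, m4, m6}
m1 ∉ Sat(EX done) = {m0, m4, m6}, so the formula does not hold at m1.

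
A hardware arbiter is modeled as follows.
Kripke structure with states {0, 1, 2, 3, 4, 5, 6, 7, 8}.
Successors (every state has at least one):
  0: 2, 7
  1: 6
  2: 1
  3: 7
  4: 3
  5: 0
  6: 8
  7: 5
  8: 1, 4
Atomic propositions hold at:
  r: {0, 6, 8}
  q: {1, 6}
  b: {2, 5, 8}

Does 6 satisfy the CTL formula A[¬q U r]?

Yes

Sat(¬q) = {0, 2, 3, 4, 5, 7, 8}
A[¬q U r]: least fixpoint, start Z0 = Sat(r) = {0, 6, 8}, add states in Sat(¬q) with every successor in Z. Z1 = {0, 5, 6, 8}; Z2 = {0, 5, 6, 7, 8}; Z3 = {0, 3, 5, 6, 7, 8}; Z4 = {0, 3, 4, 5, 6, 7, 8}; fixed.
Sat(A[¬q U r]) = {0, 3, 4, 5, 6, 7, 8}
6 ∈ Sat(A[¬q U r]) = {0, 3, 4, 5, 6, 7, 8}, so the formula holds at 6.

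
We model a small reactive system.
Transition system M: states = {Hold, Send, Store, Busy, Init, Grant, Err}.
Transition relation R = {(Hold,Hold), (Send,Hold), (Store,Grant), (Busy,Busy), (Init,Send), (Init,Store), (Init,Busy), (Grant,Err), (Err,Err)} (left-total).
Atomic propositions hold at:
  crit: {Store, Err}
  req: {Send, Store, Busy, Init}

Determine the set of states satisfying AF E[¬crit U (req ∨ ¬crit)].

Sat(¬crit) = {Hold, Send, Busy, Init, Grant}
Sat(req ∨ ¬crit) = {Hold, Send, Store, Busy, Init, Grant}
E[¬crit U (req ∨ ¬crit)]: least fixpoint, start Z0 = Sat((req ∨ ¬crit)) = {Hold, Send, Store, Busy, Init, Grant}, add states in Sat(¬crit) with some successor in Z. Already a fixed point.
Sat(E[¬crit U (req ∨ ¬crit)]) = {Hold, Send, Store, Busy, Init, Grant}
AF E[¬crit U (req ∨ ¬crit)]: least fixpoint, start Z0 = {Hold, Send, Store, Busy, Init, Grant}, add states with every successor in Z. Already a fixed point.
Sat(AF E[¬crit U (req ∨ ¬crit)]) = {Hold, Send, Store, Busy, Init, Grant}

{Hold, Send, Store, Busy, Init, Grant}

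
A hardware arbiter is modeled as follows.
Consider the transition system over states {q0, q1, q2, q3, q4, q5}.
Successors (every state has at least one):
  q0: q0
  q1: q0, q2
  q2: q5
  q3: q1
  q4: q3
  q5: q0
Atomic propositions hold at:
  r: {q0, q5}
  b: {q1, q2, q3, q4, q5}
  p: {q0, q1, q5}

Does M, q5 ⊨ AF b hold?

AF b: least fixpoint, start Z0 = {q1, q2, q3, q4, q5}, add states with every successor in Z. Already a fixed point.
Sat(AF b) = {q1, q2, q3, q4, q5}
q5 ∈ Sat(AF b) = {q1, q2, q3, q4, q5}, so the formula holds at q5.

Yes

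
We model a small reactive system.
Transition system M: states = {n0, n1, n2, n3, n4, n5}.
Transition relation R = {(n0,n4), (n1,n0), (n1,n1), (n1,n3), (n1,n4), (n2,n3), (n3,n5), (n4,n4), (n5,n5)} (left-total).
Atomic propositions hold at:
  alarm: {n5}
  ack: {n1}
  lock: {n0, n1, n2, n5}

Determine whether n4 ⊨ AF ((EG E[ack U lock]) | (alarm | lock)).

No

E[ack U lock]: least fixpoint, start Z0 = Sat(lock) = {n0, n1, n2, n5}, add states in Sat(ack) with some successor in Z. Already a fixed point.
Sat(E[ack U lock]) = {n0, n1, n2, n5}
EG E[ack U lock]: greatest fixpoint, start Z0 = {n0, n1, n2, n5}, keep only states in Sat with some successor in Z. Z1 = {n1, n5}; fixed.
Sat(EG E[ack U lock]) = {n1, n5}
Sat(alarm | lock) = {n0, n1, n2, n5}
Sat((EG E[ack U lock]) | (alarm | lock)) = {n0, n1, n2, n5}
AF ((EG E[ack U lock]) | (alarm | lock)): least fixpoint, start Z0 = {n0, n1, n2, n5}, add states with every successor in Z. Z1 = {n0, n1, n2, n3, n5}; fixed.
Sat(AF ((EG E[ack U lock]) | (alarm | lock))) = {n0, n1, n2, n3, n5}
n4 ∉ Sat(AF ((EG E[ack U lock]) | (alarm | lock))) = {n0, n1, n2, n3, n5}, so the formula does not hold at n4.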